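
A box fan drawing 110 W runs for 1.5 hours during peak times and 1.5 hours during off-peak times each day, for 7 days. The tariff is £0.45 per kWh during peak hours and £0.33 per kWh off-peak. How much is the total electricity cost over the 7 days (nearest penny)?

£0.90

Peak energy = 0.11 kW × 1.5 h × 7 = 1.155 kWh
Off-peak energy = 0.11 kW × 1.5 h × 7 = 1.155 kWh
Cost = 1.155 × £0.45 + 1.155 × £0.33 = £0.51975 + £0.38115 = £0.90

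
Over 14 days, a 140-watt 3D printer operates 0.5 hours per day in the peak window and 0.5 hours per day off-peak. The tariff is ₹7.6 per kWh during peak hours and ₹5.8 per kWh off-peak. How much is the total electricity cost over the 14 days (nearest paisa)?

₹13.13

Peak energy = 0.14 kW × 0.5 h × 14 = 0.98 kWh
Off-peak energy = 0.14 kW × 0.5 h × 14 = 0.98 kWh
Cost = 0.98 × ₹7.6 + 0.98 × ₹5.8 = ₹7.448 + ₹5.684 = ₹13.13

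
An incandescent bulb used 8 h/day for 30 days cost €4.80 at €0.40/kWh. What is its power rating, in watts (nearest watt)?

Energy = €4.80 ÷ €0.40/kWh = 12 kWh
Runtime = 8 h/day × 30 days = 240 h
Power = 12 kWh ÷ 240 h = 0.05 kW = 50 W

50 W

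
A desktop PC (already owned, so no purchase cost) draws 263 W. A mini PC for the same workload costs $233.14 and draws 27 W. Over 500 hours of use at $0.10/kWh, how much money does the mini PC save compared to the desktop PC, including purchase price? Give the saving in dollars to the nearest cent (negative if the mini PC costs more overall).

-$221.34

desktop PC: $0.00 + (263/1000) kW × 500 h × $0.10 = $0.00 + $13.15 = $13.15
mini PC: $233.14 + (27/1000) kW × 500 h × $0.10 = $233.14 + $1.35 = $234.49
Saving = $13.15 − $234.49 = −$221.34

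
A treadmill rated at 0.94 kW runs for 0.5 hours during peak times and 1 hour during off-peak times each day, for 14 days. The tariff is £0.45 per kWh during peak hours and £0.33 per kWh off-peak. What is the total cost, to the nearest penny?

Peak energy = 0.94 kW × 0.5 h × 14 = 6.58 kWh
Off-peak energy = 0.94 kW × 1 h × 14 = 13.16 kWh
Cost = 6.58 × £0.45 + 13.16 × £0.33 = £2.961 + £4.3428 = £7.30

£7.30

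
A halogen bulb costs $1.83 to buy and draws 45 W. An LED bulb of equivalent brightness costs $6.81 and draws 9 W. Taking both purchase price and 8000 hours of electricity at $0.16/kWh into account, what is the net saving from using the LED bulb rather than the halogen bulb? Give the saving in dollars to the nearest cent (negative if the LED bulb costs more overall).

$41.10

halogen bulb: $1.83 + (45/1000) kW × 8000 h × $0.16 = $1.83 + $57.6 = $59.43
LED bulb: $6.81 + (9/1000) kW × 8000 h × $0.16 = $6.81 + $11.52 = $18.33
Saving = $59.43 − $18.33 = $41.1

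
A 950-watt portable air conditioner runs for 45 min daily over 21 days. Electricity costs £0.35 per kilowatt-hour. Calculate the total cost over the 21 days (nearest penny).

Runtime = 45 min × 21 = 945 min = 15.75 h
Energy = 0.95 kW × 15.75 h = 14.9625 kWh
Cost = 14.9625 kWh × £0.35/kWh = £5.24

£5.24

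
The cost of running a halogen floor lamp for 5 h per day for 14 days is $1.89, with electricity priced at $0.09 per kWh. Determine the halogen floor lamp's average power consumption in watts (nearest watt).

Energy = $1.89 ÷ $0.09/kWh = 21 kWh
Runtime = 5 h/day × 14 days = 70 h
Power = 21 kWh ÷ 70 h = 0.3 kW = 300 W

300 W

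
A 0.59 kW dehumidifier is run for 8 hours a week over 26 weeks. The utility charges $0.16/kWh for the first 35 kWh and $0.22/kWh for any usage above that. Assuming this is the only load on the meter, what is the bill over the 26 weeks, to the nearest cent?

$24.90

Runtime = 8 h/week × 26 weeks = 208 h
Energy = 0.59 kW × 208 h = 122.72 kWh
Tier 1 (0–35 kWh): 35 × $0.16 = $5.6
Above 35 kWh: 87.72 × $0.22 = $19.2984
Bill = $24.90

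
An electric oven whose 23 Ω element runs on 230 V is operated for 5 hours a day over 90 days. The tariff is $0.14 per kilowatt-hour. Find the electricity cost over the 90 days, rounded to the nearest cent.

$144.90

Power = V²/R = 230²/23 = 2300 W = 2.3 kW
Runtime = 5 h/day × 90 days = 450 h
Energy = 2.3 kW × 450 h = 1035 kWh
Cost = 1035 kWh × $0.14/kWh = $144.90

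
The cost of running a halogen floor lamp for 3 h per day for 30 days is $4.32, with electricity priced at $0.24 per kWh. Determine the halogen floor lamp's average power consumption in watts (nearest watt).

200 W

Energy = $4.32 ÷ $0.24/kWh = 18 kWh
Runtime = 3 h/day × 30 days = 90 h
Power = 18 kWh ÷ 90 h = 0.2 kW = 200 W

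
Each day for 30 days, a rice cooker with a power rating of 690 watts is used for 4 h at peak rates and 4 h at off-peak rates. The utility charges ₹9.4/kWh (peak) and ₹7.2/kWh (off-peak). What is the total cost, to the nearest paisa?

Peak energy = 0.69 kW × 4 h × 30 = 82.8 kWh
Off-peak energy = 0.69 kW × 4 h × 30 = 82.8 kWh
Cost = 82.8 × ₹9.4 + 82.8 × ₹7.2 = ₹778.32 + ₹596.16 = ₹1374.48

₹1374.48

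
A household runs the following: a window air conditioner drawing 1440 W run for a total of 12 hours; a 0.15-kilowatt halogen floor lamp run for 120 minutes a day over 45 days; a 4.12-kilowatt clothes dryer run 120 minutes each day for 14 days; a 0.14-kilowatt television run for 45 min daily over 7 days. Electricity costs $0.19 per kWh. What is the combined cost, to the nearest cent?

$27.91

window air conditioner: 1.44 kW × 12 h = 17.28 kWh
halogen floor lamp: Runtime = 120 min × 45 = 5400 min = 90 h
halogen floor lamp: 0.15 kW × 90 h = 13.5 kWh
clothes dryer: Runtime = 120 min × 14 = 1680 min = 28 h
clothes dryer: 4.12 kW × 28 h = 115.36 kWh
television: Runtime = 45 min × 7 = 315 min = 5.25 h
television: 0.14 kW × 5.25 h = 0.735 kWh
Total energy = 146.875 kWh
Cost = 146.875 × $0.19 = $27.91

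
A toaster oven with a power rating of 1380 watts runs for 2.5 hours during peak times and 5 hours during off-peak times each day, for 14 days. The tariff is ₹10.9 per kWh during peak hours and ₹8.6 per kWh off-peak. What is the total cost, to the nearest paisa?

₹1357.23

Peak energy = 1.38 kW × 2.5 h × 14 = 48.3 kWh
Off-peak energy = 1.38 kW × 5 h × 14 = 96.6 kWh
Cost = 48.3 × ₹10.9 + 96.6 × ₹8.6 = ₹526.47 + ₹830.76 = ₹1357.23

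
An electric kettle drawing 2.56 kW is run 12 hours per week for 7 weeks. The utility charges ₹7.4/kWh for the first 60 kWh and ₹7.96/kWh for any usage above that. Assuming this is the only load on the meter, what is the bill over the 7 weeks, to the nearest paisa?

Runtime = 12 h/week × 7 weeks = 84 h
Energy = 2.56 kW × 84 h = 215.04 kWh
Tier 1 (0–60 kWh): 60 × ₹7.4 = ₹444
Above 60 kWh: 155.04 × ₹7.96 = ₹1234.1184
Bill = ₹1678.12

₹1678.12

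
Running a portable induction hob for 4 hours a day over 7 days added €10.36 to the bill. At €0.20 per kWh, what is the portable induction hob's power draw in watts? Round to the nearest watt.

Energy = €10.36 ÷ €0.20/kWh = 51.8 kWh
Runtime = 4 h/day × 7 days = 28 h
Power = 51.8 kWh ÷ 28 h = 1.85 kW = 1850 W

1850 W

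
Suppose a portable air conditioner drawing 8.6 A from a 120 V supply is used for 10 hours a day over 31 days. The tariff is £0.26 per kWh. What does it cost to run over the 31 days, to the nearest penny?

Power = 8.6 A × 120 V = 1032 W = 1.032 kW
Runtime = 10 h/day × 31 days = 310 h
Energy = 1.032 kW × 310 h = 319.92 kWh
Cost = 319.92 kWh × £0.26/kWh = £83.18

£83.18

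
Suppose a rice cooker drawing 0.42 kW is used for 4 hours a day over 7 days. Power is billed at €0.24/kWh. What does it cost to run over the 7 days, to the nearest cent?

Runtime = 4 h/day × 7 days = 28 h
Energy = 0.42 kW × 28 h = 11.76 kWh
Cost = 11.76 kWh × €0.24/kWh = €2.82

€2.82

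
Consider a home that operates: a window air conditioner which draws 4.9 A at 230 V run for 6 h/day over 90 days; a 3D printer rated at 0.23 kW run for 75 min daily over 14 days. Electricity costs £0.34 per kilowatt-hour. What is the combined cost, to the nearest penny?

window air conditioner: Power = 4.9 A × 230 V = 1127 W = 1.127 kW
window air conditioner: Runtime = 6 h/day × 90 days = 540 h
window air conditioner: 1.127 kW × 540 h = 608.58 kWh
3D printer: Runtime = 75 min × 14 = 1050 min = 17.5 h
3D printer: 0.23 kW × 17.5 h = 4.025 kWh
Total energy = 612.605 kWh
Cost = 612.605 × £0.34 = £208.29

£208.29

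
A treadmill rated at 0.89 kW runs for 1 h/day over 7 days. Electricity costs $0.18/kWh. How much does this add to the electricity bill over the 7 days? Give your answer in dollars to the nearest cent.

$1.12

Runtime = 1 h/day × 7 days = 7 h
Energy = 0.89 kW × 7 h = 6.23 kWh
Cost = 6.23 kWh × $0.18/kWh = $1.12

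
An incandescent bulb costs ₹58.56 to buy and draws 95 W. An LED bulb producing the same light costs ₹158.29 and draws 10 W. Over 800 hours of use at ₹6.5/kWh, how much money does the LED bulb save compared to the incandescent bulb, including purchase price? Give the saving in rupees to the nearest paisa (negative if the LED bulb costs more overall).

₹342.27

incandescent bulb: ₹58.56 + (95/1000) kW × 800 h × ₹6.5 = ₹58.56 + ₹494 = ₹552.56
LED bulb: ₹158.29 + (10/1000) kW × 800 h × ₹6.5 = ₹158.29 + ₹52 = ₹210.29
Saving = ₹552.56 − ₹210.29 = ₹342.27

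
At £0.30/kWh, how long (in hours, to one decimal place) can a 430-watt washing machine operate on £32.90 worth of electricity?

Energy available = £32.90 ÷ £0.30/kWh = 109.6667 kWh
Hours = 109.6667 kWh ÷ 0.43 kW = 255.0 h

255.0 h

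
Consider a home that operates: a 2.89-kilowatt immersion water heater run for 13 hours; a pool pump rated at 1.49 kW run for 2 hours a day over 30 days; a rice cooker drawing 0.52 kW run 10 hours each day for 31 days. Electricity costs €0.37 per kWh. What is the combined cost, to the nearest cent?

immersion water heater: 2.89 kW × 13 h = 37.57 kWh
pool pump: Runtime = 2 h/day × 30 days = 60 h
pool pump: 1.49 kW × 60 h = 89.4 kWh
rice cooker: Runtime = 10 h/day × 31 days = 310 h
rice cooker: 0.52 kW × 310 h = 161.2 kWh
Total energy = 288.17 kWh
Cost = 288.17 × €0.37 = €106.62

€106.62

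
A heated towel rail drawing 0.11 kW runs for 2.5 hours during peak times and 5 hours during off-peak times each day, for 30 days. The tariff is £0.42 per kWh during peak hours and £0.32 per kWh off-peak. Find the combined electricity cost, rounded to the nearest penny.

Peak energy = 0.11 kW × 2.5 h × 30 = 8.25 kWh
Off-peak energy = 0.11 kW × 5 h × 30 = 16.5 kWh
Cost = 8.25 × £0.42 + 16.5 × £0.32 = £3.465 + £5.28 = £8.75

£8.75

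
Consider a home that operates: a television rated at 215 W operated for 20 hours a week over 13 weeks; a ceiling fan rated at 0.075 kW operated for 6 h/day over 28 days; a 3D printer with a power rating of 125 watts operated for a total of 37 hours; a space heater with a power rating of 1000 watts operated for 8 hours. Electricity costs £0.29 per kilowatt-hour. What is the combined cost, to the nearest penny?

£23.53

television: Runtime = 20 h/week × 13 weeks = 260 h
television: 0.215 kW × 260 h = 55.9 kWh
ceiling fan: Runtime = 6 h/day × 28 days = 168 h
ceiling fan: 0.075 kW × 168 h = 12.6 kWh
3D printer: 0.125 kW × 37 h = 4.625 kWh
space heater: 1 kW × 8 h = 8 kWh
Total energy = 81.125 kWh
Cost = 81.125 × £0.29 = £23.53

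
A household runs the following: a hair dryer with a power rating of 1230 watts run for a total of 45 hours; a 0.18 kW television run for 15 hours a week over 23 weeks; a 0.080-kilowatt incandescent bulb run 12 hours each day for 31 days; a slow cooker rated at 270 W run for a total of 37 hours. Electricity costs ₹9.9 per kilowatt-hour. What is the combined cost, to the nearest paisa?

₹1556.28

hair dryer: 1.23 kW × 45 h = 55.35 kWh
television: Runtime = 15 h/week × 23 weeks = 345 h
television: 0.18 kW × 345 h = 62.1 kWh
incandescent bulb: Runtime = 12 h/day × 31 days = 372 h
incandescent bulb: 0.08 kW × 372 h = 29.76 kWh
slow cooker: 0.27 kW × 37 h = 9.99 kWh
Total energy = 157.2 kWh
Cost = 157.2 × ₹9.9 = ₹1556.28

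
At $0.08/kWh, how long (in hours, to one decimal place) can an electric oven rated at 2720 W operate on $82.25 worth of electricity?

378.0 h

Energy available = $82.25 ÷ $0.08/kWh = 1028.125 kWh
Hours = 1028.125 kWh ÷ 2.72 kW = 378.0 h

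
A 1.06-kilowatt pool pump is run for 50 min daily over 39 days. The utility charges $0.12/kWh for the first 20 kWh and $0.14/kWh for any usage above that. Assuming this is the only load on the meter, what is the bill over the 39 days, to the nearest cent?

Runtime = 50 min × 39 = 1950 min = 32.5 h
Energy = 1.06 kW × 32.5 h = 34.45 kWh
Tier 1 (0–20 kWh): 20 × $0.12 = $2.4
Above 20 kWh: 14.45 × $0.14 = $2.023
Bill = $4.42

$4.42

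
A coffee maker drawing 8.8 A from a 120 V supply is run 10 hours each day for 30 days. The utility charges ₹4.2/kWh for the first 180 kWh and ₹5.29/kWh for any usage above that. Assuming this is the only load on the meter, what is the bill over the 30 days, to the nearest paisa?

₹1479.67

Power = 8.8 A × 120 V = 1056 W = 1.056 kW
Runtime = 10 h/day × 30 days = 300 h
Energy = 1.056 kW × 300 h = 316.8 kWh
Tier 1 (0–180 kWh): 180 × ₹4.2 = ₹756
Above 180 kWh: 136.8 × ₹5.29 = ₹723.672
Bill = ₹1479.67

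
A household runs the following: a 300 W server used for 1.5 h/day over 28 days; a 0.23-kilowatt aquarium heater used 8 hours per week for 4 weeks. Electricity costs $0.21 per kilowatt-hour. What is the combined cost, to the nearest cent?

$4.19

server: Runtime = 1.5 h/day × 28 days = 42 h
server: 0.3 kW × 42 h = 12.6 kWh
aquarium heater: Runtime = 8 h/week × 4 weeks = 32 h
aquarium heater: 0.23 kW × 32 h = 7.36 kWh
Total energy = 19.96 kWh
Cost = 19.96 × $0.21 = $4.19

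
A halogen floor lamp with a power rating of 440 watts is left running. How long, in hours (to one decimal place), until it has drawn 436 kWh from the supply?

Hours = 436 kWh ÷ 0.44 kW = 990.9 h

990.9 h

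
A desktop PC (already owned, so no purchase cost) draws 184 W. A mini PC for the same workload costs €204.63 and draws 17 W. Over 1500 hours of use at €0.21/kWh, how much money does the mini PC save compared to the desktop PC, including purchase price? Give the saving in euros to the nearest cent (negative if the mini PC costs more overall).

-€152.03

desktop PC: €0.00 + (184/1000) kW × 1500 h × €0.21 = €0.00 + €57.96 = €57.96
mini PC: €204.63 + (17/1000) kW × 1500 h × €0.21 = €204.63 + €5.355 = €209.985
Saving = €57.96 − €209.985 = −€152.025 → -€152.03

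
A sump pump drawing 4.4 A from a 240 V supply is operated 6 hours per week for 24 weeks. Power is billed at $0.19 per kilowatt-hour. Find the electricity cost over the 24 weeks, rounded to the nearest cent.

$28.89

Power = 4.4 A × 240 V = 1056 W = 1.056 kW
Runtime = 6 h/week × 24 weeks = 144 h
Energy = 1.056 kW × 144 h = 152.064 kWh
Cost = 152.064 kWh × $0.19/kWh = $28.89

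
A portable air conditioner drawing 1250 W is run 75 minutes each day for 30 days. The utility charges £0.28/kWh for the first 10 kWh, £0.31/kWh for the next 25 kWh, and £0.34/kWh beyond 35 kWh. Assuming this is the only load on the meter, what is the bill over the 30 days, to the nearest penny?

£14.59

Runtime = 75 min × 30 = 2250 min = 37.5 h
Energy = 1.25 kW × 37.5 h = 46.875 kWh
Tier 1 (0–10 kWh): 10 × £0.28 = £2.8
Tier 2 (10–35 kWh): 25 × £0.31 = £7.75
Above 35 kWh: 11.875 × £0.34 = £4.0375
Bill = £14.59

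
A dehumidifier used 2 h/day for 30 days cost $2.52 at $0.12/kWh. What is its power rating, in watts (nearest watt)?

Energy = $2.52 ÷ $0.12/kWh = 21 kWh
Runtime = 2 h/day × 30 days = 60 h
Power = 21 kWh ÷ 60 h = 0.35 kW = 350 W

350 W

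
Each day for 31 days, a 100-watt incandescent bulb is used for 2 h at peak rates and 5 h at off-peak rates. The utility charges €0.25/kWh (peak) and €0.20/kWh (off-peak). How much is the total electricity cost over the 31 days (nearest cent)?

Peak energy = 0.1 kW × 2 h × 31 = 6.2 kWh
Off-peak energy = 0.1 kW × 5 h × 31 = 15.5 kWh
Cost = 6.2 × €0.25 + 15.5 × €0.20 = €1.55 + €3.1 = €4.65

€4.65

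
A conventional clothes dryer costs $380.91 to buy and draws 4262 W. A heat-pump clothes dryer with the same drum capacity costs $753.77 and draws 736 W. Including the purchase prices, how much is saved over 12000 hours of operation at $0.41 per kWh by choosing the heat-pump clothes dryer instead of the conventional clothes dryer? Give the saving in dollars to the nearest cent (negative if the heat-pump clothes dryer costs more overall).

$16975.06

conventional clothes dryer: $380.91 + (4262/1000) kW × 12000 h × $0.41 = $380.91 + $20969.04 = $21349.95
heat-pump clothes dryer: $753.77 + (736/1000) kW × 12000 h × $0.41 = $753.77 + $3621.12 = $4374.89
Saving = $21349.95 − $4374.89 = $16975.06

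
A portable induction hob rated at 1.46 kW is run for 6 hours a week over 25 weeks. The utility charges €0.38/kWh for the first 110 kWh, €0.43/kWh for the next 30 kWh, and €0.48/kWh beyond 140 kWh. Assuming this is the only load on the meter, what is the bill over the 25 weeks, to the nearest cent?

€92.62

Runtime = 6 h/week × 25 weeks = 150 h
Energy = 1.46 kW × 150 h = 219 kWh
Tier 1 (0–110 kWh): 110 × €0.38 = €41.8
Tier 2 (110–140 kWh): 30 × €0.43 = €12.9
Above 140 kWh: 79 × €0.48 = €37.92
Bill = €92.62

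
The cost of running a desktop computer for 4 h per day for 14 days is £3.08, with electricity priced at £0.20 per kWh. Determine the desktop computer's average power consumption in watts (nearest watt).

Energy = £3.08 ÷ £0.20/kWh = 15.4 kWh
Runtime = 4 h/day × 14 days = 56 h
Power = 15.4 kWh ÷ 56 h = 0.275 kW = 275 W

275 W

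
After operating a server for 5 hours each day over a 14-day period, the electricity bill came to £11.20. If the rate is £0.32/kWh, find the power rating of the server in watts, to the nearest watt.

Energy = £11.20 ÷ £0.32/kWh = 35 kWh
Runtime = 5 h/day × 14 days = 70 h
Power = 35 kWh ÷ 70 h = 0.5 kW = 500 W

500 W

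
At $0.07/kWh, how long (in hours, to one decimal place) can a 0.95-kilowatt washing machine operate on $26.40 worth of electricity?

Energy available = $26.40 ÷ $0.07/kWh = 377.1429 kWh
Hours = 377.1429 kWh ÷ 0.95 kW = 397.0 h

397.0 h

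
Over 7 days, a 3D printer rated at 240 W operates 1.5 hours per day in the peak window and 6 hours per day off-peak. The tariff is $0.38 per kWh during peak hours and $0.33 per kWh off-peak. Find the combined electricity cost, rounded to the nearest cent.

$4.28

Peak energy = 0.24 kW × 1.5 h × 7 = 2.52 kWh
Off-peak energy = 0.24 kW × 6 h × 7 = 10.08 kWh
Cost = 2.52 × $0.38 + 10.08 × $0.33 = $0.9576 + $3.3264 = $4.28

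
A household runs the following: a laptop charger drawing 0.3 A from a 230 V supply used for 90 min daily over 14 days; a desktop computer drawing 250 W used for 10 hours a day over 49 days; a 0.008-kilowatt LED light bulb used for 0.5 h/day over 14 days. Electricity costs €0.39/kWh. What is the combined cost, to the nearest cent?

laptop charger: Power = 0.3 A × 230 V = 69 W = 0.069 kW
laptop charger: Runtime = 90 min × 14 = 1260 min = 21 h
laptop charger: 0.069 kW × 21 h = 1.449 kWh
desktop computer: Runtime = 10 h/day × 49 days = 490 h
desktop computer: 0.25 kW × 490 h = 122.5 kWh
LED light bulb: Runtime = 0.5 h/day × 14 days = 7 h
LED light bulb: 0.008 kW × 7 h = 0.056 kWh
Total energy = 124.005 kWh
Cost = 124.005 × €0.39 = €48.36

€48.36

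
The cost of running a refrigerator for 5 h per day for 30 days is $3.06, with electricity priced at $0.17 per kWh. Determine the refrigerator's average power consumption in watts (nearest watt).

120 W

Energy = $3.06 ÷ $0.17/kWh = 18 kWh
Runtime = 5 h/day × 30 days = 150 h
Power = 18 kWh ÷ 150 h = 0.12 kW = 120 W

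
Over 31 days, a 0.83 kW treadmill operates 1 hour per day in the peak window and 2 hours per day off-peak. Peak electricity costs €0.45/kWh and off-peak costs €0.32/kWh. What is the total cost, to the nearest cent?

Peak energy = 0.83 kW × 1 h × 31 = 25.73 kWh
Off-peak energy = 0.83 kW × 2 h × 31 = 51.46 kWh
Cost = 25.73 × €0.45 + 51.46 × €0.32 = €11.5785 + €16.4672 = €28.05

€28.05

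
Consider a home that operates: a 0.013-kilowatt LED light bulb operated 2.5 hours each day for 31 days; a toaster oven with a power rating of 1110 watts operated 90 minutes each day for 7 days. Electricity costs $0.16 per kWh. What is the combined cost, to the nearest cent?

$2.03

LED light bulb: Runtime = 2.5 h/day × 31 days = 77.5 h
LED light bulb: 0.013 kW × 77.5 h = 1.0075 kWh
toaster oven: Runtime = 90 min × 7 = 630 min = 10.5 h
toaster oven: 1.11 kW × 10.5 h = 11.655 kWh
Total energy = 12.6625 kWh
Cost = 12.6625 × $0.16 = $2.03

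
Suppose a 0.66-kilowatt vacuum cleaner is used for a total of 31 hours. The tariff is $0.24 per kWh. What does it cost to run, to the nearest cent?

Energy = 0.66 kW × 31 h = 20.46 kWh
Cost = 20.46 kWh × $0.24/kWh = $4.91

$4.91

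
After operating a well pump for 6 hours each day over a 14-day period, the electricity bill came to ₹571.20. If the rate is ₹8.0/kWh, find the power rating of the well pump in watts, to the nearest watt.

850 W

Energy = ₹571.20 ÷ ₹8.0/kWh = 71.4 kWh
Runtime = 6 h/day × 14 days = 84 h
Power = 71.4 kWh ÷ 84 h = 0.85 kW = 850 W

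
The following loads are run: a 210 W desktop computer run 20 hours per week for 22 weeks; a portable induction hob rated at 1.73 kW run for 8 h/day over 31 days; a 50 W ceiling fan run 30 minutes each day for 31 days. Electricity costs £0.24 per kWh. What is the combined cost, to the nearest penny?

£125.33

desktop computer: Runtime = 20 h/week × 22 weeks = 440 h
desktop computer: 0.21 kW × 440 h = 92.4 kWh
portable induction hob: Runtime = 8 h/day × 31 days = 248 h
portable induction hob: 1.73 kW × 248 h = 429.04 kWh
ceiling fan: Runtime = 30 min × 31 = 930 min = 15.5 h
ceiling fan: 0.05 kW × 15.5 h = 0.775 kWh
Total energy = 522.215 kWh
Cost = 522.215 × £0.24 = £125.33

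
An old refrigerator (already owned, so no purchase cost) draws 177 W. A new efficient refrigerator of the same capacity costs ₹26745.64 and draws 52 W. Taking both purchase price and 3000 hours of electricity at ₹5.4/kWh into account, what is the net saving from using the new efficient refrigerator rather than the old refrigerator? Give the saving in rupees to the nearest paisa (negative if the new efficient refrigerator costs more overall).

old refrigerator: ₹0.00 + (177/1000) kW × 3000 h × ₹5.4 = ₹0.00 + ₹2867.4 = ₹2867.4
new efficient refrigerator: ₹26745.64 + (52/1000) kW × 3000 h × ₹5.4 = ₹26745.64 + ₹842.4 = ₹27588.04
Saving = ₹2867.4 − ₹27588.04 = −₹24720.64

-₹24720.64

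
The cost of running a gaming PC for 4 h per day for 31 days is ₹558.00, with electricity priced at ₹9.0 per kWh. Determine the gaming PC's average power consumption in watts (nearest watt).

Energy = ₹558.00 ÷ ₹9.0/kWh = 62 kWh
Runtime = 4 h/day × 31 days = 124 h
Power = 62 kWh ÷ 124 h = 0.5 kW = 500 W

500 W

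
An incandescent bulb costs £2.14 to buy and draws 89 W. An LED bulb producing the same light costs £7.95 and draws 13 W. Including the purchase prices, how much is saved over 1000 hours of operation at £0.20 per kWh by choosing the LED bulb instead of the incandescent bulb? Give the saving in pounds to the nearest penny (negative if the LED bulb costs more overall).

incandescent bulb: £2.14 + (89/1000) kW × 1000 h × £0.20 = £2.14 + £17.8 = £19.94
LED bulb: £7.95 + (13/1000) kW × 1000 h × £0.20 = £7.95 + £2.6 = £10.55
Saving = £19.94 − £10.55 = £9.39

£9.39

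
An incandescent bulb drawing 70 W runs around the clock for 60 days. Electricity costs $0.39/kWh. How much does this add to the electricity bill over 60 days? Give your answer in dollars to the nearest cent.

Runtime = 24 h × 60 = 1440 h
Energy = 0.07 kW × 1440 h = 100.8 kWh
Cost = 100.8 kWh × $0.39/kWh = $39.31

$39.31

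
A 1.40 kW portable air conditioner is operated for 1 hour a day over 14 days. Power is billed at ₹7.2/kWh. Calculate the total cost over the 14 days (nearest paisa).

₹141.12

Runtime = 1 h/day × 14 days = 14 h
Energy = 1.4 kW × 14 h = 19.6 kWh
Cost = 19.6 kWh × ₹7.2/kWh = ₹141.12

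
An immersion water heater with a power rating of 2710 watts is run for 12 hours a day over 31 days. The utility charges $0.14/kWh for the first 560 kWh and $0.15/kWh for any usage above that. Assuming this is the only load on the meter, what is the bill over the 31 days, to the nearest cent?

$145.62

Runtime = 12 h/day × 31 days = 372 h
Energy = 2.71 kW × 372 h = 1008.12 kWh
Tier 1 (0–560 kWh): 560 × $0.14 = $78.4
Above 560 kWh: 448.12 × $0.15 = $67.218
Bill = $145.62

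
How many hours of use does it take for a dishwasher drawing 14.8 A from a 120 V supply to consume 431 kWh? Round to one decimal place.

Power = 14.8 A × 120 V = 1776 W = 1.776 kW
Hours = 431 kWh ÷ 1.776 kW = 242.7 h

242.7 h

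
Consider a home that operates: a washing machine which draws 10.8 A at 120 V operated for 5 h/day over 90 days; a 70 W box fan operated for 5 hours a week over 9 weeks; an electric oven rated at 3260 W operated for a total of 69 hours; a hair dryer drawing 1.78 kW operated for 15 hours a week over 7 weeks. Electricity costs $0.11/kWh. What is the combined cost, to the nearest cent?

washing machine: Power = 10.8 A × 120 V = 1296 W = 1.296 kW
washing machine: Runtime = 5 h/day × 90 days = 450 h
washing machine: 1.296 kW × 450 h = 583.2 kWh
box fan: Runtime = 5 h/week × 9 weeks = 45 h
box fan: 0.07 kW × 45 h = 3.15 kWh
electric oven: 3.26 kW × 69 h = 224.94 kWh
hair dryer: Runtime = 15 h/week × 7 weeks = 105 h
hair dryer: 1.78 kW × 105 h = 186.9 kWh
Total energy = 998.19 kWh
Cost = 998.19 × $0.11 = $109.80

$109.80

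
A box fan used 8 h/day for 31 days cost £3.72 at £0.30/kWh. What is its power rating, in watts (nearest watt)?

50 W

Energy = £3.72 ÷ £0.30/kWh = 12.4 kWh
Runtime = 8 h/day × 31 days = 248 h
Power = 12.4 kWh ÷ 248 h = 0.05 kW = 50 W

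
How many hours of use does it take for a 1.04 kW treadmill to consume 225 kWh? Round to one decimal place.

216.3 h

Hours = 225 kWh ÷ 1.04 kW = 216.3 h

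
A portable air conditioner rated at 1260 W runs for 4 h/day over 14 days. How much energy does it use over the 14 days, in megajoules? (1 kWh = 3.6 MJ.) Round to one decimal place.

254.0 MJ

Runtime = 4 h/day × 14 days = 56 h
Energy = 1.26 kW × 56 h = 70.56 kWh
= 70.56 × 3.6 MJ = 254.0 MJ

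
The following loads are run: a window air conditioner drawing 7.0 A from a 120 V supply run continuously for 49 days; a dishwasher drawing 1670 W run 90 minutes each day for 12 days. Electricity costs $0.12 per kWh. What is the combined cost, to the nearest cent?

$122.15

window air conditioner: Power = 7.0 A × 120 V = 840 W = 0.84 kW
window air conditioner: Runtime = 24 h × 49 = 1176 h
window air conditioner: 0.84 kW × 1176 h = 987.84 kWh
dishwasher: Runtime = 90 min × 12 = 1080 min = 18 h
dishwasher: 1.67 kW × 18 h = 30.06 kWh
Total energy = 1017.9 kWh
Cost = 1017.9 × $0.12 = $122.15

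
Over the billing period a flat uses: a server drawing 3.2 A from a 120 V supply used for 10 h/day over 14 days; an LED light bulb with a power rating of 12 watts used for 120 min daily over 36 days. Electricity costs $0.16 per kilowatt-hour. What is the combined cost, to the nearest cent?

$8.74

server: Power = 3.2 A × 120 V = 384 W = 0.384 kW
server: Runtime = 10 h/day × 14 days = 140 h
server: 0.384 kW × 140 h = 53.76 kWh
LED light bulb: Runtime = 120 min × 36 = 4320 min = 72 h
LED light bulb: 0.012 kW × 72 h = 0.864 kWh
Total energy = 54.624 kWh
Cost = 54.624 × $0.16 = $8.74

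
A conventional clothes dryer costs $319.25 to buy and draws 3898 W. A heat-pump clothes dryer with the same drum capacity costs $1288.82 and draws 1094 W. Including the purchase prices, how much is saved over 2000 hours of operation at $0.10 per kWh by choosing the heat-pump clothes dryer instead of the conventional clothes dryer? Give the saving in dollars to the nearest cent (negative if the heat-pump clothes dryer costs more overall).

-$408.77

conventional clothes dryer: $319.25 + (3898/1000) kW × 2000 h × $0.10 = $319.25 + $779.6 = $1098.85
heat-pump clothes dryer: $1288.82 + (1094/1000) kW × 2000 h × $0.10 = $1288.82 + $218.8 = $1507.62
Saving = $1098.85 − $1507.62 = −$408.77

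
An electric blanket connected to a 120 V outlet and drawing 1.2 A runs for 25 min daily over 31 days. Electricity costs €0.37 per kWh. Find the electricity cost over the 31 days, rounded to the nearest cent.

Power = 1.2 A × 120 V = 144 W = 0.144 kW
Runtime = 25 min × 31 = 775 min = 12.916666… h
Energy = 0.144 kW × 12.916666… h = 1.86 kWh
Cost = 1.86 kWh × €0.37/kWh = €0.69

€0.69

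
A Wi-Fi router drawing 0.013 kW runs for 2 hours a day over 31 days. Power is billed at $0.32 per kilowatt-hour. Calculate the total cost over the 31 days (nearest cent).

$0.26

Runtime = 2 h/day × 31 days = 62 h
Energy = 0.013 kW × 62 h = 0.806 kWh
Cost = 0.806 kWh × $0.32/kWh = $0.26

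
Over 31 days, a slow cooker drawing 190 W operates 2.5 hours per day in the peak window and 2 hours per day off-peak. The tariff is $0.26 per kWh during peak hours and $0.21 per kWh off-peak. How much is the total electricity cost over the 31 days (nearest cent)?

$6.30

Peak energy = 0.19 kW × 2.5 h × 31 = 14.725 kWh
Off-peak energy = 0.19 kW × 2 h × 31 = 11.78 kWh
Cost = 14.725 × $0.26 + 11.78 × $0.21 = $3.8285 + $2.4738 = $6.30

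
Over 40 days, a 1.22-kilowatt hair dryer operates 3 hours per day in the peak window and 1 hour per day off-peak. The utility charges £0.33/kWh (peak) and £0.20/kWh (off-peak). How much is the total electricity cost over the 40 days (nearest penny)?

£58.07

Peak energy = 1.22 kW × 3 h × 40 = 146.4 kWh
Off-peak energy = 1.22 kW × 1 h × 40 = 48.8 kWh
Cost = 146.4 × £0.33 + 48.8 × £0.20 = £48.312 + £9.76 = £58.07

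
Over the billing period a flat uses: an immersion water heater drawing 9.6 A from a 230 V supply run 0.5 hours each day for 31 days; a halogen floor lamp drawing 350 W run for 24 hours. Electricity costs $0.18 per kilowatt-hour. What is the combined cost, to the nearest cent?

immersion water heater: Power = 9.6 A × 230 V = 2208 W = 2.208 kW
immersion water heater: Runtime = 0.5 h/day × 31 days = 15.5 h
immersion water heater: 2.208 kW × 15.5 h = 34.224 kWh
halogen floor lamp: 0.35 kW × 24 h = 8.4 kWh
Total energy = 42.624 kWh
Cost = 42.624 × $0.18 = $7.67

$7.67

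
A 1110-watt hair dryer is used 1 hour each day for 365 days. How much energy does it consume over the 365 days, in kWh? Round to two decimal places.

Runtime = 1 h/day × 365 days = 365 h
Energy = 1.11 kW × 365 h = 405.15 kWh

405.15 kWh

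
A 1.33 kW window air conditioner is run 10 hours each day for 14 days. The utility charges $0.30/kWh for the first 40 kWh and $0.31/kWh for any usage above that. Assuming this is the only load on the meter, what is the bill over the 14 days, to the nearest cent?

$57.32

Runtime = 10 h/day × 14 days = 140 h
Energy = 1.33 kW × 140 h = 186.2 kWh
Tier 1 (0–40 kWh): 40 × $0.30 = $12
Above 40 kWh: 146.2 × $0.31 = $45.322
Bill = $57.32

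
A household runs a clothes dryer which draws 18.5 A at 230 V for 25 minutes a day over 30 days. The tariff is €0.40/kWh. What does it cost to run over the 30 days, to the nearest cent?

€21.28

Power = 18.5 A × 230 V = 4255 W = 4.255 kW
Runtime = 25 min × 30 = 750 min = 12.5 h
Energy = 4.255 kW × 12.5 h = 53.1875 kWh
Cost = 53.1875 kWh × €0.40/kWh = €21.28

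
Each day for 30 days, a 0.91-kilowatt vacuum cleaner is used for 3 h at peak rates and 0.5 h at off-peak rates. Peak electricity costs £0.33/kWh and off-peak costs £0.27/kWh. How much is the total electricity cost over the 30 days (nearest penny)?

Peak energy = 0.91 kW × 3 h × 30 = 81.9 kWh
Off-peak energy = 0.91 kW × 0.5 h × 30 = 13.65 kWh
Cost = 81.9 × £0.33 + 13.65 × £0.27 = £27.027 + £3.6855 = £30.71

£30.71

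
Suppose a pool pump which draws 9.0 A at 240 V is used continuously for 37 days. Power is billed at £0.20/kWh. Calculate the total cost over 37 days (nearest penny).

Power = 9.0 A × 240 V = 2160 W = 2.16 kW
Runtime = 24 h × 37 = 888 h
Energy = 2.16 kW × 888 h = 1918.08 kWh
Cost = 1918.08 kWh × £0.20/kWh = £383.62

£383.62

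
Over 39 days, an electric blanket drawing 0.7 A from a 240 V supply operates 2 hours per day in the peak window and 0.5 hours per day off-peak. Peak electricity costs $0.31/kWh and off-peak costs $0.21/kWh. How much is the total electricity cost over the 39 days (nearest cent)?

Power = 0.7 A × 240 V = 168 W = 0.168 kW
Peak energy = 0.168 kW × 2 h × 39 = 13.104 kWh
Off-peak energy = 0.168 kW × 0.5 h × 39 = 3.276 kWh
Cost = 13.104 × $0.31 + 3.276 × $0.21 = $4.06224 + $0.68796 = $4.75

$4.75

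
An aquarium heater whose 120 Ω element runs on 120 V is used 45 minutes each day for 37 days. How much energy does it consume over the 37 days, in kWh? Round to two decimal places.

Power = V²/R = 120²/120 = 120 W = 0.12 kW
Runtime = 45 min × 37 = 1665 min = 27.75 h
Energy = 0.12 kW × 27.75 h = 3.33 kWh

3.33 kWh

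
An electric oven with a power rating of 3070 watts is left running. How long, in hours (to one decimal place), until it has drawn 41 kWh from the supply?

Hours = 41 kWh ÷ 3.07 kW = 13.4 h

13.4 h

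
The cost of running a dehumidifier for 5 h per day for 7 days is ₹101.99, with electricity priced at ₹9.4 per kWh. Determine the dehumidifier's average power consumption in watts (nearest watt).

310 W

Energy = ₹101.99 ÷ ₹9.4/kWh = 10.85 kWh
Runtime = 5 h/day × 7 days = 35 h
Power = 10.85 kWh ÷ 35 h = 0.31 kW = 310 W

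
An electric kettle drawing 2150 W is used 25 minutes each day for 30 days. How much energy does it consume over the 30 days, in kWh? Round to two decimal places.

Runtime = 25 min × 30 = 750 min = 12.5 h
Energy = 2.15 kW × 12.5 h = 26.875 kWh ≈ 26.88 kWh

26.88 kWh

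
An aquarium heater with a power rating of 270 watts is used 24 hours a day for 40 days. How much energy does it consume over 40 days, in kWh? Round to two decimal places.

Runtime = 24 h × 40 = 960 h
Energy = 0.27 kW × 960 h = 259.2 kWh

259.20 kWh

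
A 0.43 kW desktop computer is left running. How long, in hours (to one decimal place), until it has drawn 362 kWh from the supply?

841.9 h

Hours = 362 kWh ÷ 0.43 kW = 841.9 h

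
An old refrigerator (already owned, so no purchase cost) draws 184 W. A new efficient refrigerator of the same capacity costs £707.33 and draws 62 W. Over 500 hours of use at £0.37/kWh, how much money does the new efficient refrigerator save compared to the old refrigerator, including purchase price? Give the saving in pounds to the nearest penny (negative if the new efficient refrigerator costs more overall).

-£684.76

old refrigerator: £0.00 + (184/1000) kW × 500 h × £0.37 = £0.00 + £34.04 = £34.04
new efficient refrigerator: £707.33 + (62/1000) kW × 500 h × £0.37 = £707.33 + £11.47 = £718.8
Saving = £34.04 − £718.8 = −£684.76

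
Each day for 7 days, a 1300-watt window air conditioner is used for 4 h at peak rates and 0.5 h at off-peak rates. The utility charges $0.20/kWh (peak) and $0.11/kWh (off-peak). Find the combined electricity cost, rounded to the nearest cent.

Peak energy = 1.3 kW × 4 h × 7 = 36.4 kWh
Off-peak energy = 1.3 kW × 0.5 h × 7 = 4.55 kWh
Cost = 36.4 × $0.20 + 4.55 × $0.11 = $7.28 + $0.5005 = $7.78

$7.78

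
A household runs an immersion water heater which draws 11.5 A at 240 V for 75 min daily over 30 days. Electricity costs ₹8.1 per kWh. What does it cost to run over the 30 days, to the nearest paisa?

₹838.35

Power = 11.5 A × 240 V = 2760 W = 2.76 kW
Runtime = 75 min × 30 = 2250 min = 37.5 h
Energy = 2.76 kW × 37.5 h = 103.5 kWh
Cost = 103.5 kWh × ₹8.1/kWh = ₹838.35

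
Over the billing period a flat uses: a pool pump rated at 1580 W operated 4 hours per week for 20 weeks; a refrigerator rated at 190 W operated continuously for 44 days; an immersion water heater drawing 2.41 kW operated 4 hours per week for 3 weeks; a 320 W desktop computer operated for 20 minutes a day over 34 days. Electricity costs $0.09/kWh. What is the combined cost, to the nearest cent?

pool pump: Runtime = 4 h/week × 20 weeks = 80 h
pool pump: 1.58 kW × 80 h = 126.4 kWh
refrigerator: Runtime = 24 h × 44 = 1056 h
refrigerator: 0.19 kW × 1056 h = 200.64 kWh
immersion water heater: Runtime = 4 h/week × 3 weeks = 12 h
immersion water heater: 2.41 kW × 12 h = 28.92 kWh
desktop computer: Runtime = 20 min × 34 = 680 min = 11.333333… h
desktop computer: 0.32 kW × 11.333333… h = 3.626666… kWh
Total energy = 359.586666… kWh
Cost = 359.586666… × $0.09 = $32.36

$32.36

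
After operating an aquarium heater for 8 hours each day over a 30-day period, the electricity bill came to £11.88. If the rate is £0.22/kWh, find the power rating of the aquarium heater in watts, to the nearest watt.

225 W

Energy = £11.88 ÷ £0.22/kWh = 54 kWh
Runtime = 8 h/day × 30 days = 240 h
Power = 54 kWh ÷ 240 h = 0.225 kW = 225 W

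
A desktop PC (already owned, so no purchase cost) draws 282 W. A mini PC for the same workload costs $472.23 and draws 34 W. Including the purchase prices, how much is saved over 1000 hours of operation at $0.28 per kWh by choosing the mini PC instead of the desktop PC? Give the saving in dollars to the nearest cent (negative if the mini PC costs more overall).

desktop PC: $0.00 + (282/1000) kW × 1000 h × $0.28 = $0.00 + $78.96 = $78.96
mini PC: $472.23 + (34/1000) kW × 1000 h × $0.28 = $472.23 + $9.52 = $481.75
Saving = $78.96 − $481.75 = −$402.79

-$402.79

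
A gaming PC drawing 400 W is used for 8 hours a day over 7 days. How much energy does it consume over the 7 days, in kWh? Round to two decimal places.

Runtime = 8 h/day × 7 days = 56 h
Energy = 0.4 kW × 56 h = 22.4 kWh

22.40 kWh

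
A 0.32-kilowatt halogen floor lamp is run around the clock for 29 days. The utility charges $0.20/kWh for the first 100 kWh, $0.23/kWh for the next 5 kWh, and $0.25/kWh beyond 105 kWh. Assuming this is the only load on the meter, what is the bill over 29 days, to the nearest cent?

$50.58

Runtime = 24 h × 29 = 696 h
Energy = 0.32 kW × 696 h = 222.72 kWh
Tier 1 (0–100 kWh): 100 × $0.20 = $20
Tier 2 (100–105 kWh): 5 × $0.23 = $1.15
Above 105 kWh: 117.72 × $0.25 = $29.43
Bill = $50.58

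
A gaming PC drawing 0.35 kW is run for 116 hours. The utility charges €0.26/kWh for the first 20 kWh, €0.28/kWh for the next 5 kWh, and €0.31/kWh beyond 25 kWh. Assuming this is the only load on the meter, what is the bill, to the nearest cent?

Energy = 0.35 kW × 116 h = 40.6 kWh
Tier 1 (0–20 kWh): 20 × €0.26 = €5.2
Tier 2 (20–25 kWh): 5 × €0.28 = €1.4
Above 25 kWh: 15.6 × €0.31 = €4.836
Bill = €11.44

€11.44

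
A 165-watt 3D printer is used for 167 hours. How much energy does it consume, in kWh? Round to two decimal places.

27.56 kWh

Energy = 0.165 kW × 167 h = 27.555 kWh ≈ 27.56 kWh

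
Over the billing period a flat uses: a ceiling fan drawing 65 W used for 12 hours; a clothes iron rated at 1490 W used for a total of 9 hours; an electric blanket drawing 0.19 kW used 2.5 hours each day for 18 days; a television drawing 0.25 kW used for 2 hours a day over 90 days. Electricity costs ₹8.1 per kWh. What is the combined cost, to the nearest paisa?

ceiling fan: 0.065 kW × 12 h = 0.78 kWh
clothes iron: 1.49 kW × 9 h = 13.41 kWh
electric blanket: Runtime = 2.5 h/day × 18 days = 45 h
electric blanket: 0.19 kW × 45 h = 8.55 kWh
television: Runtime = 2 h/day × 90 days = 180 h
television: 0.25 kW × 180 h = 45 kWh
Total energy = 67.74 kWh
Cost = 67.74 × ₹8.1 = ₹548.69

₹548.69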